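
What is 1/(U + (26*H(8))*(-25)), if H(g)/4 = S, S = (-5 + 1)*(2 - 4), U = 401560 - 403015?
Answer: -1/22255 ≈ -4.4934e-5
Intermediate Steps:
U = -1455
S = 8 (S = -4*(-2) = 8)
H(g) = 32 (H(g) = 4*8 = 32)
1/(U + (26*H(8))*(-25)) = 1/(-1455 + (26*32)*(-25)) = 1/(-1455 + 832*(-25)) = 1/(-1455 - 20800) = 1/(-22255) = -1/22255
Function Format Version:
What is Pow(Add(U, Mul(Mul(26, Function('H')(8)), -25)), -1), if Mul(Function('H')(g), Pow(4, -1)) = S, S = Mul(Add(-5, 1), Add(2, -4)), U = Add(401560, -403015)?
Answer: Rational(-1, 22255) ≈ -4.4934e-5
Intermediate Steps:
U = -1455
S = 8 (S = Mul(-4, -2) = 8)
Function('H')(g) = 32 (Function('H')(g) = Mul(4, 8) = 32)
Pow(Add(U, Mul(Mul(26, Function('H')(8)), -25)), -1) = Pow(Add(-1455, Mul(Mul(26, 32), -25)), -1) = Pow(Add(-1455, Mul(832, -25)), -1) = Pow(Add(-1455, -20800), -1) = Pow(-22255, -1) = Rational(-1, 22255)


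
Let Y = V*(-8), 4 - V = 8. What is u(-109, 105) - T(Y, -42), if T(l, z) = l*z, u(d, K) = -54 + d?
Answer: 1181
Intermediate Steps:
V = -4 (V = 4 - 1*8 = 4 - 8 = -4)
Y = 32 (Y = -4*(-8) = 32)
u(-109, 105) - T(Y, -42) = (-54 - 109) - 32*(-42) = -163 - 1*(-1344) = -163 + 1344 = 1181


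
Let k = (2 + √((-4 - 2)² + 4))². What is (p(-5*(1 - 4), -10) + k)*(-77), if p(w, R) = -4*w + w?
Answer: 77 - 616*√10 ≈ -1871.0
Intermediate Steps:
p(w, R) = -3*w
k = (2 + 2*√10)² (k = (2 + √((-6)² + 4))² = (2 + √(36 + 4))² = (2 + √40)² = (2 + 2*√10)² ≈ 69.298)
(p(-5*(1 - 4), -10) + k)*(-77) = (-(-15)*(1 - 4) + (44 + 8*√10))*(-77) = (-(-15)*(-3) + (44 + 8*√10))*(-77) = (-3*15 + (44 + 8*√10))*(-77) = (-45 + (44 + 8*√10))*(-77) = (-1 + 8*√10)*(-77) = 77 - 616*√10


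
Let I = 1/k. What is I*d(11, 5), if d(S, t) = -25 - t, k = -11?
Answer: 30/11 ≈ 2.7273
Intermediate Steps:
I = -1/11 (I = 1/(-11) = -1/11 ≈ -0.090909)
I*d(11, 5) = -(-25 - 1*5)/11 = -(-25 - 5)/11 = -1/11*(-30) = 30/11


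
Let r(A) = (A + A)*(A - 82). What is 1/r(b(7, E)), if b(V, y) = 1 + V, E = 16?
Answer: -1/1184 ≈ -0.00084459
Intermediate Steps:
r(A) = 2*A*(-82 + A) (r(A) = (2*A)*(-82 + A) = 2*A*(-82 + A))
1/r(b(7, E)) = 1/(2*(1 + 7)*(-82 + (1 + 7))) = 1/(2*8*(-82 + 8)) = 1/(2*8*(-74)) = 1/(-1184) = -1/1184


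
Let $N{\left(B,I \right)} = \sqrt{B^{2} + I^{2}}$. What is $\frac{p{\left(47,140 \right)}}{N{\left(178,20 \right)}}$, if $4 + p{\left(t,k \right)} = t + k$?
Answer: $\frac{183 \sqrt{8021}}{16042} \approx 1.0217$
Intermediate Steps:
$p{\left(t,k \right)} = -4 + k + t$ ($p{\left(t,k \right)} = -4 + \left(t + k\right) = -4 + \left(k + t\right) = -4 + k + t$)
$\frac{p{\left(47,140 \right)}}{N{\left(178,20 \right)}} = \frac{-4 + 140 + 47}{\sqrt{178^{2} + 20^{2}}} = \frac{183}{\sqrt{31684 + 400}} = \frac{183}{\sqrt{32084}} = \frac{183}{2 \sqrt{8021}} = 183 \frac{\sqrt{8021}}{16042} = \frac{183 \sqrt{8021}}{16042}$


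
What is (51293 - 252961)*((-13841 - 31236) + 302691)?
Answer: -51952500152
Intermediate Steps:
(51293 - 252961)*((-13841 - 31236) + 302691) = -201668*(-45077 + 302691) = -201668*257614 = -51952500152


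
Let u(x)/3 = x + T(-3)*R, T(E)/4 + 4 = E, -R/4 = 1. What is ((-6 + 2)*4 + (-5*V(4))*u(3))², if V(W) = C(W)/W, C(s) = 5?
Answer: 75498721/16 ≈ 4.7187e+6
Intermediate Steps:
R = -4 (R = -4*1 = -4)
T(E) = -16 + 4*E
u(x) = 336 + 3*x (u(x) = 3*(x + (-16 + 4*(-3))*(-4)) = 3*(x + (-16 - 12)*(-4)) = 3*(x - 28*(-4)) = 3*(x + 112) = 3*(112 + x) = 336 + 3*x)
V(W) = 5/W
((-6 + 2)*4 + (-5*V(4))*u(3))² = ((-6 + 2)*4 + (-25/4)*(336 + 3*3))² = (-4*4 + (-25/4)*(336 + 9))² = (-16 - 5*5/4*345)² = (-16 - 25/4*345)² = (-16 - 8625/4)² = (-8689/4)² = 75498721/16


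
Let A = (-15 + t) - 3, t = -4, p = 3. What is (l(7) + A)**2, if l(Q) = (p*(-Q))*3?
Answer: 7225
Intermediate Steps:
A = -22 (A = (-15 - 4) - 3 = -19 - 3 = -22)
l(Q) = -9*Q (l(Q) = (3*(-Q))*3 = -3*Q*3 = -9*Q)
(l(7) + A)**2 = (-9*7 - 22)**2 = (-63 - 22)**2 = (-85)**2 = 7225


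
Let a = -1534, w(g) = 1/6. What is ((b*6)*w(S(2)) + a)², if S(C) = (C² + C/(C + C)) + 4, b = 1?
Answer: 2350089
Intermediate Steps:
S(C) = 9/2 + C² (S(C) = (C² + C/((2*C))) + 4 = (C² + (1/(2*C))*C) + 4 = (C² + ½) + 4 = (½ + C²) + 4 = 9/2 + C²)
w(g) = ⅙
((b*6)*w(S(2)) + a)² = ((1*6)*(⅙) - 1534)² = (6*(⅙) - 1534)² = (1 - 1534)² = (-1533)² = 2350089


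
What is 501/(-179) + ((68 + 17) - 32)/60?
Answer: -20573/10740 ≈ -1.9156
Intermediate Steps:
501/(-179) + ((68 + 17) - 32)/60 = 501*(-1/179) + (85 - 32)*(1/60) = -501/179 + 53*(1/60) = -501/179 + 53/60 = -20573/10740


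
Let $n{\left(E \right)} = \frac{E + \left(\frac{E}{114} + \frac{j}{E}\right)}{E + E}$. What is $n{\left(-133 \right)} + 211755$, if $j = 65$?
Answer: $\frac{44948917795}{212268} \approx 2.1176 \cdot 10^{5}$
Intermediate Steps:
$n{\left(E \right)} = \frac{\frac{65}{E} + \frac{115 E}{114}}{2 E}$ ($n{\left(E \right)} = \frac{E + \left(\frac{E}{114} + \frac{65}{E}\right)}{E + E} = \frac{E + \left(E \frac{1}{114} + \frac{65}{E}\right)}{2 E} = \left(E + \left(\frac{E}{114} + \frac{65}{E}\right)\right) \frac{1}{2 E} = \left(E + \left(\frac{65}{E} + \frac{E}{114}\right)\right) \frac{1}{2 E} = \left(\frac{65}{E} + \frac{115 E}{114}\right) \frac{1}{2 E} = \frac{\frac{65}{E} + \frac{115 E}{114}}{2 E}$)
$n{\left(-133 \right)} + 211755 = \left(\frac{115}{228} + \frac{65}{2 \cdot 17689}\right) + 211755 = \left(\frac{115}{228} + \frac{65}{2} \cdot \frac{1}{17689}\right) + 211755 = \left(\frac{115}{228} + \frac{65}{35378}\right) + 211755 = \frac{107455}{212268} + 211755 = \frac{44948917795}{212268}$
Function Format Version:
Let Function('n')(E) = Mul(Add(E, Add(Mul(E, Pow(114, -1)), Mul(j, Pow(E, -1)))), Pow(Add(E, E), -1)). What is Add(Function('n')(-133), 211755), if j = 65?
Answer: Rational(44948917795, 212268) ≈ 2.1176e+5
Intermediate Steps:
Function('n')(E) = Mul(Rational(1, 2), Pow(E, -1), Add(Mul(65, Pow(E, -1)), Mul(Rational(115, 114), E))) (Function('n')(E) = Mul(Add(E, Add(Mul(E, Pow(114, -1)), Mul(65, Pow(E, -1)))), Pow(Add(E, E), -1)) = Mul(Add(E, Add(Mul(E, Rational(1, 114)), Mul(65, Pow(E, -1)))), Pow(Mul(2, E), -1)) = Mul(Add(E, Add(Mul(Rational(1, 114), E), Mul(65, Pow(E, -1)))), Mul(Rational(1, 2), Pow(E, -1))) = Mul(Add(E, Add(Mul(65, Pow(E, -1)), Mul(Rational(1, 114), E))), Mul(Rational(1, 2), Pow(E, -1))) = Mul(Add(Mul(65, Pow(E, -1)), Mul(Rational(115, 114), E)), Mul(Rational(1, 2), Pow(E, -1))) = Mul(Rational(1, 2), Pow(E, -1), Add(Mul(65, Pow(E, -1)), Mul(Rational(115, 114), E))))
Add(Function('n')(-133), 211755) = Add(Add(Rational(115, 228), Mul(Rational(65, 2), Pow(-133, -2))), 211755) = Add(Add(Rational(115, 228), Mul(Rational(65, 2), Rational(1, 17689))), 211755) = Add(Add(Rational(115, 228), Rational(65, 35378)), 211755) = Add(Rational(107455, 212268), 211755) = Rational(44948917795, 212268)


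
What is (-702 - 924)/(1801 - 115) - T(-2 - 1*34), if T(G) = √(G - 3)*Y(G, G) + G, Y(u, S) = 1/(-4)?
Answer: 9845/281 + I*√39/4 ≈ 35.036 + 1.5612*I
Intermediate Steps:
Y(u, S) = -¼
T(G) = G - √(-3 + G)/4 (T(G) = √(G - 3)*(-¼) + G = √(-3 + G)*(-¼) + G = -√(-3 + G)/4 + G = G - √(-3 + G)/4)
(-702 - 924)/(1801 - 115) - T(-2 - 1*34) = (-702 - 924)/(1801 - 115) - ((-2 - 1*34) - √(-3 + (-2 - 1*34))/4) = -1626/1686 - ((-2 - 34) - √(-3 + (-2 - 34))/4) = -1626*1/1686 - (-36 - √(-3 - 36)/4) = -271/281 - (-36 - I*√39/4) = -271/281 + (36 + I*√39/4) = 9845/281 + I*√39/4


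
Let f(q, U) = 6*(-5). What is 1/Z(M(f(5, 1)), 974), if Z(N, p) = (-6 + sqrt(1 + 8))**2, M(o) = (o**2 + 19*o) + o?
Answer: 1/9 ≈ 0.11111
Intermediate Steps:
f(q, U) = -30
M(o) = o**2 + 20*o
Z(N, p) = 9 (Z(N, p) = (-6 + sqrt(9))**2 = (-6 + 3)**2 = (-3)**2 = 9)
1/Z(M(f(5, 1)), 974) = 1/9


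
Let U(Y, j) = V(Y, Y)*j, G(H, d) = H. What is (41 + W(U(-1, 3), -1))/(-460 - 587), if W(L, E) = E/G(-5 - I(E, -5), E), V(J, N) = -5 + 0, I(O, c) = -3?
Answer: -83/2094 ≈ -0.039637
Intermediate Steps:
V(J, N) = -5
U(Y, j) = -5*j
W(L, E) = -E/2 (W(L, E) = E/(-5 - 1*(-3)) = E/(-5 + 3) = E/(-2) = E*(-1/2) = -E/2)
(41 + W(U(-1, 3), -1))/(-460 - 587) = (41 - 1/2*(-1))/(-460 - 587) = (41 + 1/2)/(-1047) = (83/2)*(-1/1047) = -83/2094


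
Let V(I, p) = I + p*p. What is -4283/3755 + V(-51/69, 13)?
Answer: 14433341/86365 ≈ 167.12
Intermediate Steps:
V(I, p) = I + p²
-4283/3755 + V(-51/69, 13) = -4283/3755 + (-51/69 + 13²) = -4283*1/3755 + (-51*1/69 + 169) = -4283/3755 + (-17/23 + 169) = -4283/3755 + 3870/23 = 14433341/86365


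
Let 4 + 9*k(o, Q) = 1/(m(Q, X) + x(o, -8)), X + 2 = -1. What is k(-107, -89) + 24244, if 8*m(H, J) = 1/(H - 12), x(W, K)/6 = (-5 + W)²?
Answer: 13268977954520/547319799 ≈ 24244.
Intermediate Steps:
X = -3 (X = -2 - 1 = -3)
x(W, K) = 6*(-5 + W)²
m(H, J) = 1/(8*(-12 + H)) (m(H, J) = 1/(8*(H - 12)) = 1/(8*(-12 + H)))
k(o, Q) = -4/9 + 1/(9*(6*(-5 + o)² + 1/(8*(-12 + Q)))) (k(o, Q) = -4/9 + 1/(9*(1/(8*(-12 + Q)) + 6*(-5 + o)²)) = -4/9 + 1/(9*(6*(-5 + o)² + 1/(8*(-12 + Q)))))
k(-107, -89) + 24244 = -(4 + 8*(-1 + 24*(-5 - 107)²)*(-12 - 89))/(9 + 432*(-5 - 107)²*(-12 - 89)) + 24244 = -(4 + 8*(-1 + 24*(-112)²)*(-101))/(9 + 432*(-112)²*(-101)) + 24244 = -(4 + 8*(-1 + 24*12544)*(-101))/(9 + 432*12544*(-101)) + 24244 = -(4 + 8*(-1 + 301056)*(-101))/(9 - 547319808) + 24244 = -1*(4 + 8*301055*(-101))/(-547319799) + 24244 = -1*(-1/547319799)*(4 - 243252440) + 24244 = -1*(-1/547319799)*(-243252436) + 24244 = -243252436/547319799 + 24244 = 13268977954520/547319799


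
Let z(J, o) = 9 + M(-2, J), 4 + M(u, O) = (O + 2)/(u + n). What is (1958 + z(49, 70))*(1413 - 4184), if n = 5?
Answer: -5486580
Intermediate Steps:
M(u, O) = -4 + (2 + O)/(5 + u) (M(u, O) = -4 + (O + 2)/(u + 5) = -4 + (2 + O)/(5 + u))
z(J, o) = 17/3 + J/3 (z(J, o) = 9 + (-18 + J - 4*(-2))/(5 - 2) = 9 + (-18 + J + 8)/3 = 9 + (-10 + J)/3 = 9 + (-10/3 + J/3) = 17/3 + J/3)
(1958 + z(49, 70))*(1413 - 4184) = (1958 + (17/3 + (⅓)*49))*(1413 - 4184) = (1958 + (17/3 + 49/3))*(-2771) = (1958 + 22)*(-2771) = 1980*(-2771) = -5486580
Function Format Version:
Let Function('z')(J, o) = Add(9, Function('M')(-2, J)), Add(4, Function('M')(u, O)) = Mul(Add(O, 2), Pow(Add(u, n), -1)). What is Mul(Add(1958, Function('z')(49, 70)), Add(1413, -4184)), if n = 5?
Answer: -5486580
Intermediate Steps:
Function('M')(u, O) = Add(-4, Mul(Pow(Add(5, u), -1), Add(2, O))) (Function('M')(u, O) = Add(-4, Mul(Add(O, 2), Pow(Add(u, 5), -1))) = Add(-4, Mul(Add(2, O), Pow(Add(5, u), -1))) = Add(-4, Mul(Pow(Add(5, u), -1), Add(2, O))))
Function('z')(J, o) = Add(Rational(17, 3), Mul(Rational(1, 3), J)) (Function('z')(J, o) = Add(9, Mul(Pow(Add(5, -2), -1), Add(-18, J, Mul(-4, -2)))) = Add(9, Mul(Pow(3, -1), Add(-18, J, 8))) = Add(9, Mul(Rational(1, 3), Add(-10, J))) = Add(9, Add(Rational(-10, 3), Mul(Rational(1, 3), J))) = Add(Rational(17, 3), Mul(Rational(1, 3), J)))
Mul(Add(1958, Function('z')(49, 70)), Add(1413, -4184)) = Mul(Add(1958, Add(Rational(17, 3), Mul(Rational(1, 3), 49))), Add(1413, -4184)) = Mul(Add(1958, Add(Rational(17, 3), Rational(49, 3))), -2771) = Mul(Add(1958, 22), -2771) = Mul(1980, -2771) = -5486580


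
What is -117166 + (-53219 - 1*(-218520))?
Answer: 48135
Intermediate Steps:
-117166 + (-53219 - 1*(-218520)) = -117166 + (-53219 + 218520) = -117166 + 165301 = 48135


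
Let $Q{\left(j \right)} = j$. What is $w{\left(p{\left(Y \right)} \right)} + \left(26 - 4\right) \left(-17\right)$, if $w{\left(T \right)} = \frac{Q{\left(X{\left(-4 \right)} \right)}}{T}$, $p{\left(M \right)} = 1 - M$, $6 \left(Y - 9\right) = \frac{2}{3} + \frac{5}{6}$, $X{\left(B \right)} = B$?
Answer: $- \frac{12326}{33} \approx -373.52$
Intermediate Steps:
$Y = \frac{37}{4}$ ($Y = 9 + \frac{\frac{2}{3} + \frac{5}{6}}{6} = 9 + \frac{1}{6} \cdot \frac{3}{2} = 9 + \frac{1}{4} = \frac{37}{4} \approx 9.25$)
$w{\left(T \right)} = - \frac{4}{T}$
$w{\left(p{\left(Y \right)} \right)} + \left(26 - 4\right) \left(-17\right) = - \frac{4}{1 - \frac{37}{4}} + \left(26 - 4\right) \left(-17\right) = - \frac{4}{1 - \frac{37}{4}} + 22 \left(-17\right) = - \frac{4}{- \frac{33}{4}} - 374 = \left(-4\right) \left(- \frac{4}{33}\right) - 374 = \frac{16}{33} - 374 = - \frac{12326}{33}$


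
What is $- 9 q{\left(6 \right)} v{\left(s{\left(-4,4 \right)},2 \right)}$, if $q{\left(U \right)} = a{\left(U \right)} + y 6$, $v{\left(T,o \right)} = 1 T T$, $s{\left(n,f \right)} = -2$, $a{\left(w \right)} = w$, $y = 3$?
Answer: $-864$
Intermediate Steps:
$v{\left(T,o \right)} = T^{2}$ ($v{\left(T,o \right)} = T T = T^{2}$)
$q{\left(U \right)} = 18 + U$ ($q{\left(U \right)} = U + 3 \cdot 6 = U + 18 = 18 + U$)
$- 9 q{\left(6 \right)} v{\left(s{\left(-4,4 \right)},2 \right)} = - 9 \left(18 + 6\right) \left(-2\right)^{2} = \left(-9\right) 24 \cdot 4 = \left(-216\right) 4 = -864$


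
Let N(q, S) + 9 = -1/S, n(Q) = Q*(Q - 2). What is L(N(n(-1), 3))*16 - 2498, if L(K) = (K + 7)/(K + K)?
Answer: -2496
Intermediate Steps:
n(Q) = Q*(-2 + Q)
N(q, S) = -9 - 1/S
L(K) = (7 + K)/(2*K) (L(K) = (7 + K)/((2*K)) = (7 + K)*(1/(2*K)) = (7 + K)/(2*K))
L(N(n(-1), 3))*16 - 2498 = ((7 + (-9 - 1/3))/(2*(-9 - 1/3)))*16 - 2498 = ((7 + (-9 - 1*⅓))/(2*(-9 - 1*⅓)))*16 - 2498 = ((7 + (-9 - ⅓))/(2*(-9 - ⅓)))*16 - 2498 = ((7 - 28/3)/(2*(-28/3)))*16 - 2498 = ((½)*(-3/28)*(-7/3))*16 - 2498 = (⅛)*16 - 2498 = 2 - 2498 = -2496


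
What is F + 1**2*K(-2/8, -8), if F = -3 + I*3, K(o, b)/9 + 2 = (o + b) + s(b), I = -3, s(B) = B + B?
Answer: -993/4 ≈ -248.25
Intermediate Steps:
s(B) = 2*B
K(o, b) = -18 + 9*o + 27*b (K(o, b) = -18 + 9*((o + b) + 2*b) = -18 + 9*((b + o) + 2*b) = -18 + 9*(o + 3*b) = -18 + (9*o + 27*b) = -18 + 9*o + 27*b)
F = -12 (F = -3 - 3*3 = -3 - 9 = -12)
F + 1**2*K(-2/8, -8) = -12 + 1**2*(-18 + 9*(-2/8) + 27*(-8)) = -12 + 1*(-18 + 9*(-2*1/8) - 216) = -12 + 1*(-18 + 9*(-1/4) - 216) = -12 + 1*(-18 - 9/4 - 216) = -12 + 1*(-945/4) = -12 - 945/4 = -993/4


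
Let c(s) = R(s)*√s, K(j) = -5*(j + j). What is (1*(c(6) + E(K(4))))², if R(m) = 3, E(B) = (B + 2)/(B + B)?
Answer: 86761/1600 + 57*√6/20 ≈ 61.207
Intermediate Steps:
K(j) = -10*j
E(B) = (2 + B)/(2*B) (E(B) = (2 + B)/((2*B)) = (2 + B)*(1/(2*B)) = (2 + B)/(2*B))
c(s) = 3*√s
(1*(c(6) + E(K(4))))² = (1*(3*√6 + (2 - 10*4)/(2*((-10*4)))))² = (1*(3*√6 + (½)*(2 - 40)/(-40)))² = (1*(3*√6 + (½)*(-1/40)*(-38)))² = (1*(3*√6 + 19/40))² = (1*(19/40 + 3*√6))² = (19/40 + 3*√6)²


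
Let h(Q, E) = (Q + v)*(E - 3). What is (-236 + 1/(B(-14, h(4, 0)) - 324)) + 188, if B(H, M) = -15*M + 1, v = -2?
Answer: -11185/233 ≈ -48.004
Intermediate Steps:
h(Q, E) = (-3 + E)*(-2 + Q) (h(Q, E) = (Q - 2)*(E - 3) = (-2 + Q)*(-3 + E) = (-3 + E)*(-2 + Q))
B(H, M) = 1 - 15*M
(-236 + 1/(B(-14, h(4, 0)) - 324)) + 188 = (-236 + 1/((1 - 15*(6 - 3*4 - 2*0 + 0*4)) - 324)) + 188 = (-236 + 1/((1 - 15*(6 - 12 + 0 + 0)) - 324)) + 188 = (-236 + 1/((1 - 15*(-6)) - 324)) + 188 = (-236 + 1/((1 + 90) - 324)) + 188 = (-236 + 1/(91 - 324)) + 188 = (-236 + 1/(-233)) + 188 = (-236 - 1/233) + 188 = -54989/233 + 188 = -11185/233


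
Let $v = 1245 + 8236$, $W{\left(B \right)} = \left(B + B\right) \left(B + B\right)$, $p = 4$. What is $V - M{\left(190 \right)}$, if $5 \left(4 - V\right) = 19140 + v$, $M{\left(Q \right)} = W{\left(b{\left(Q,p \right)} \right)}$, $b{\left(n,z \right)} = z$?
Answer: $- \frac{28921}{5} \approx -5784.2$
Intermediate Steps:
$W{\left(B \right)} = 4 B^{2}$ ($W{\left(B \right)} = 2 B 2 B = 4 B^{2}$)
$M{\left(Q \right)} = 64$ ($M{\left(Q \right)} = 4 \cdot 4^{2} = 4 \cdot 16 = 64$)
$v = 9481$
$V = - \frac{28601}{5}$ ($V = 4 - \frac{19140 + 9481}{5} = 4 - \frac{28621}{5} = - \frac{28601}{5} \approx -5720.2$)
$V - M{\left(190 \right)} = - \frac{28601}{5} - 64 = - \frac{28921}{5}$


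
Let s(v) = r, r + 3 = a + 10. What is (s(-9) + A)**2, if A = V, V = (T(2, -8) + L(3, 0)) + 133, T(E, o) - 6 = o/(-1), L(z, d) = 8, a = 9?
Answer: 29241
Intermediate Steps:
T(E, o) = 6 - o (T(E, o) = 6 + o/(-1) = 6 + o*(-1) = 6 - o)
r = 16 (r = -3 + (9 + 10) = -3 + 19 = 16)
s(v) = 16
V = 155 (V = ((6 - 1*(-8)) + 8) + 133 = ((6 + 8) + 8) + 133 = (14 + 8) + 133 = 22 + 133 = 155)
A = 155
(s(-9) + A)**2 = (16 + 155)**2 = 171**2 = 29241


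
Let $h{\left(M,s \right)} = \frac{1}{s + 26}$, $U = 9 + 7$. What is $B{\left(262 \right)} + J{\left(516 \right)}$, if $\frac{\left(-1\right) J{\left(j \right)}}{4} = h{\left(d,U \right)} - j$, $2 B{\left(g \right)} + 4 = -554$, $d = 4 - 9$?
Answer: $\frac{37483}{21} \approx 1784.9$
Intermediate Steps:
$d = -5$
$U = 16$
$B{\left(g \right)} = -279$ ($B{\left(g \right)} = -2 + \frac{1}{2} \left(-554\right) = -2 - 277 = -279$)
$h{\left(M,s \right)} = \frac{1}{26 + s}$
$J{\left(j \right)} = - \frac{2}{21} + 4 j$ ($J{\left(j \right)} = - 4 \left(\frac{1}{26 + 16} - j\right) = - 4 \left(\frac{1}{42} - j\right) = - \frac{2}{21} + 4 j$)
$B{\left(262 \right)} + J{\left(516 \right)} = -279 + \left(- \frac{2}{21} + 4 \cdot 516\right) = -279 + \left(- \frac{2}{21} + 2064\right) = -279 + \frac{43342}{21} = \frac{37483}{21}$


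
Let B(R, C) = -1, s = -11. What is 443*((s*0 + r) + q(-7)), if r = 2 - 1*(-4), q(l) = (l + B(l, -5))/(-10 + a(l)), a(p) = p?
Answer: 48730/17 ≈ 2866.5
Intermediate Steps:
q(l) = (-1 + l)/(-10 + l) (q(l) = (l - 1)/(-10 + l) = (-1 + l)/(-10 + l))
r = 6 (r = 2 + 4 = 6)
443*((s*0 + r) + q(-7)) = 443*((-11*0 + 6) + (-1 - 7)/(-10 - 7)) = 443*((0 + 6) - 8/(-17)) = 443*(6 - 1/17*(-8)) = 443*(6 + 8/17) = 443*(110/17) = 48730/17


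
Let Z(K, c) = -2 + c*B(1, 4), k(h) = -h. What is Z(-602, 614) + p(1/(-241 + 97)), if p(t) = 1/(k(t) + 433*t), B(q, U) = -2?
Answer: -3691/3 ≈ -1230.3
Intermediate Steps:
Z(K, c) = -2 - 2*c (Z(K, c) = -2 + c*(-2) = -2 - 2*c)
p(t) = 1/(432*t) (p(t) = 1/(-t + 433*t) = 1/(432*t))
Z(-602, 614) + p(1/(-241 + 97)) = (-2 - 2*614) + 1/(432*(1/(-241 + 97))) = (-2 - 1228) + 1/(432*(1/(-144))) = -1230 + 1/(432*(-1/144)) = -1230 + (1/432)*(-144) = -1230 - ⅓ = -3691/3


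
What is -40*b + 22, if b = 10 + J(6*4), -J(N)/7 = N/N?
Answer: -98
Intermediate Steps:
J(N) = -7 (J(N) = -7*N/N = -7*1 = -7)
b = 3 (b = 10 - 7 = 3)
-40*b + 22 = -40*3 + 22 = -120 + 22 = -98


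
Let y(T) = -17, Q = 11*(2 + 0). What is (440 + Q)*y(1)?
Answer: -7854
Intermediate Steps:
Q = 22 (Q = 11*2 = 22)
(440 + Q)*y(1) = (440 + 22)*(-17) = 462*(-17) = -7854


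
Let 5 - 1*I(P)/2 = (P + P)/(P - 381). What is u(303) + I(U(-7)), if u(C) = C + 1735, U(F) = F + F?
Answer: 808904/395 ≈ 2047.9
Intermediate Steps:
U(F) = 2*F
I(P) = 10 - 4*P/(-381 + P) (I(P) = 10 - 2*(P + P)/(P - 381) = 10 - 2*2*P/(-381 + P) = 10 - 4*P/(-381 + P))
u(C) = 1735 + C
u(303) + I(U(-7)) = (1735 + 303) + 6*(-635 + 2*(-7))/(-381 + 2*(-7)) = 2038 + 6*(-635 - 14)/(-381 - 14) = 2038 + 6*(-649)/(-395) = 2038 + 6*(-1/395)*(-649) = 2038 + 3894/395 = 808904/395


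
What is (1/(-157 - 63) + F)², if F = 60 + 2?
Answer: 186022321/48400 ≈ 3843.4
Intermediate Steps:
F = 62
(1/(-157 - 63) + F)² = (1/(-157 - 63) + 62)² = (1/(-220) + 62)² = (-1/220 + 62)² = (13639/220)² = 186022321/48400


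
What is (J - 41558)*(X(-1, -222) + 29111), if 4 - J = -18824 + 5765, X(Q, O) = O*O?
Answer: -2233865525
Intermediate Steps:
X(Q, O) = O²
J = 13063 (J = 4 - (-18824 + 5765) = 4 - 1*(-13059) = 4 + 13059 = 13063)
(J - 41558)*(X(-1, -222) + 29111) = (13063 - 41558)*((-222)² + 29111) = -28495*(49284 + 29111) = -28495*78395 = -2233865525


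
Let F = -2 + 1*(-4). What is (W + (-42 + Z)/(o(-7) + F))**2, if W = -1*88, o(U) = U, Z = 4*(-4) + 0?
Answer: 1179396/169 ≈ 6978.7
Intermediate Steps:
Z = -16 (Z = -16 + 0 = -16)
F = -6 (F = -2 - 4 = -6)
W = -88
(W + (-42 + Z)/(o(-7) + F))**2 = (-88 + (-42 - 16)/(-7 - 6))**2 = (-88 - 58/(-13))**2 = (-88 - 58*(-1/13))**2 = (-88 + 58/13)**2 = (-1086/13)**2 = 1179396/169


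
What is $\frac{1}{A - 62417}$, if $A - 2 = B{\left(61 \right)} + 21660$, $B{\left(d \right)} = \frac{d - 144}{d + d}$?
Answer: $- \frac{122}{4972193} \approx -2.4536 \cdot 10^{-5}$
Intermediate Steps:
$B{\left(d \right)} = \frac{-144 + d}{2 d}$
$A = \frac{2642681}{122}$ ($A = 2 + \left(\frac{-144 + 61}{2 \cdot 61} + 21660\right) = 2 + \left(\frac{1}{2} \cdot \frac{1}{61} \left(-83\right) + 21660\right) = 2 + \left(- \frac{83}{122} + 21660\right) = 2 + \frac{2642437}{122} = \frac{2642681}{122} \approx 21661.0$)
$\frac{1}{A - 62417} = \frac{1}{\frac{2642681}{122} - 62417} = \frac{1}{- \frac{4972193}{122}} = - \frac{122}{4972193}$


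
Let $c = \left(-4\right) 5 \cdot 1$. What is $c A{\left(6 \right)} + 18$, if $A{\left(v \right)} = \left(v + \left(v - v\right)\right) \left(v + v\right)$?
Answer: $-1422$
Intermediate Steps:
$A{\left(v \right)} = 2 v^{2}$ ($A{\left(v \right)} = \left(v + 0\right) 2 v = v 2 v = 2 v^{2}$)
$c = -20$ ($c = \left(-20\right) 1 = -20$)
$c A{\left(6 \right)} + 18 = - 20 \cdot 2 \cdot 6^{2} + 18 = - 20 \cdot 2 \cdot 36 + 18 = \left(-20\right) 72 + 18 = -1440 + 18 = -1422$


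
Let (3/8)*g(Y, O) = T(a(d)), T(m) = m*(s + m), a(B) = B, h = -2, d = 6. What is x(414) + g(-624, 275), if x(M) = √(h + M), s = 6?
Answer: 192 + 2*√103 ≈ 212.30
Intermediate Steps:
x(M) = √(-2 + M)
T(m) = m*(6 + m)
g(Y, O) = 192 (g(Y, O) = 8*(6*(6 + 6))/3 = 8*(6*12)/3 = (8/3)*72 = 192)
x(414) + g(-624, 275) = √(-2 + 414) + 192 = √412 + 192 = 2*√103 + 192 = 192 + 2*√103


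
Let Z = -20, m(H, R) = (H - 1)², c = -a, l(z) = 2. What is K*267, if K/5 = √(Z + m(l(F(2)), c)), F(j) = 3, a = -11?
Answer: 1335*I*√19 ≈ 5819.1*I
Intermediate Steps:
c = 11 (c = -1*(-11) = 11)
m(H, R) = (-1 + H)²
K = 5*I*√19 (K = 5*√(-20 + (-1 + 2)²) = 5*√(-20 + 1²) = 5*√(-20 + 1) = 5*√(-19) = 5*(I*√19) = 5*I*√19 ≈ 21.794*I)
K*267 = (5*I*√19)*267 = 1335*I*√19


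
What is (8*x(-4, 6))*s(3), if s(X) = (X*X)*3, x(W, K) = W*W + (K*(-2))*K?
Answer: -12096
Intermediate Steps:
x(W, K) = W**2 - 2*K**2 (x(W, K) = W**2 + (-2*K)*K = W**2 - 2*K**2)
s(X) = 3*X**2 (s(X) = X**2*3 = 3*X**2)
(8*x(-4, 6))*s(3) = (8*((-4)**2 - 2*6**2))*(3*3**2) = (8*(16 - 2*36))*(3*9) = (8*(16 - 72))*27 = (8*(-56))*27 = -448*27 = -12096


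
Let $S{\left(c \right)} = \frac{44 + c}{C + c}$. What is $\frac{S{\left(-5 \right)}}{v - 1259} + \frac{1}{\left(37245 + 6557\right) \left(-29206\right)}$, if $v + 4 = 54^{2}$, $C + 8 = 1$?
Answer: $- \frac{1039416398}{528662960859} \approx -0.0019661$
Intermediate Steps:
$C = -7$ ($C = -8 + 1 = -7$)
$S{\left(c \right)} = \frac{44 + c}{-7 + c}$
$v = 2912$ ($v = -4 + 54^{2} = -4 + 2916 = 2912$)
$\frac{S{\left(-5 \right)}}{v - 1259} + \frac{1}{\left(37245 + 6557\right) \left(-29206\right)} = \frac{\frac{1}{-7 - 5} \left(44 - 5\right)}{2912 - 1259} + \frac{1}{\left(37245 + 6557\right) \left(-29206\right)} = \frac{\frac{1}{-12} \cdot 39}{2912 - 1259} + \frac{1}{43802} \left(- \frac{1}{29206}\right) = \frac{\left(- \frac{1}{12}\right) 39}{1653} + \frac{1}{43802} \left(- \frac{1}{29206}\right) = \left(- \frac{13}{4}\right) \frac{1}{1653} - \frac{1}{1279281212} = - \frac{13}{6612} - \frac{1}{1279281212} = - \frac{1039416398}{528662960859}$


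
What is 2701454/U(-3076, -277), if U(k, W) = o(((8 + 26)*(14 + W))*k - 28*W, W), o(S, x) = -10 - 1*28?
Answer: -1350727/19 ≈ -71091.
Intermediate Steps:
o(S, x) = -38 (o(S, x) = -10 - 28 = -38)
U(k, W) = -38
2701454/U(-3076, -277) = 2701454/(-38) = 2701454*(-1/38) = -1350727/19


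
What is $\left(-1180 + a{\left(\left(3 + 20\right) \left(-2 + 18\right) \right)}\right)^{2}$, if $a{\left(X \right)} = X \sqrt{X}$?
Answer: $51228432 - 3473920 \sqrt{23} \approx 3.4568 \cdot 10^{7}$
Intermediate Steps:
$a{\left(X \right)} = X^{\frac{3}{2}}$
$\left(-1180 + a{\left(\left(3 + 20\right) \left(-2 + 18\right) \right)}\right)^{2} = \left(-1180 + \left(\left(3 + 20\right) \left(-2 + 18\right)\right)^{\frac{3}{2}}\right)^{2} = \left(-1180 + \left(23 \cdot 16\right)^{\frac{3}{2}}\right)^{2} = \left(-1180 + 368^{\frac{3}{2}}\right)^{2} = \left(-1180 + 1472 \sqrt{23}\right)^{2}$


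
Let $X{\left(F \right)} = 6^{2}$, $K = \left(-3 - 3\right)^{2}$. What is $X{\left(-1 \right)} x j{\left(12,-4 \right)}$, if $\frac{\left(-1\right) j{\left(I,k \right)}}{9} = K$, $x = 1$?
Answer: $-11664$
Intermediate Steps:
$K = 36$ ($K = \left(-6\right)^{2} = 36$)
$j{\left(I,k \right)} = -324$ ($j{\left(I,k \right)} = \left(-9\right) 36 = -324$)
$X{\left(F \right)} = 36$
$X{\left(-1 \right)} x j{\left(12,-4 \right)} = 36 \cdot 1 \left(-324\right) = 36 \left(-324\right) = -11664$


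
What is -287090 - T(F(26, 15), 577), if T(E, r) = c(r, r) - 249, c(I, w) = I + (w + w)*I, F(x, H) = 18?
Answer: -953276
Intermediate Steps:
c(I, w) = I + 2*I*w (c(I, w) = I + (2*w)*I = I + 2*I*w)
T(E, r) = -249 + r*(1 + 2*r) (T(E, r) = r*(1 + 2*r) - 249 = -249 + r*(1 + 2*r))
-287090 - T(F(26, 15), 577) = -287090 - (-249 + 577*(1 + 2*577)) = -287090 - (-249 + 577*(1 + 1154)) = -287090 - (-249 + 577*1155) = -287090 - (-249 + 666435) = -287090 - 1*666186 = -287090 - 666186 = -953276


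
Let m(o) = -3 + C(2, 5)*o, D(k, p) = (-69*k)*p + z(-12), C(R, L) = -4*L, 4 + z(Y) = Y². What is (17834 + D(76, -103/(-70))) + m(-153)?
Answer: 466019/35 ≈ 13315.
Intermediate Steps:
z(Y) = -4 + Y²
D(k, p) = 140 - 69*k*p (D(k, p) = (-69*k)*p + (-4 + (-12)²) = -69*k*p + (-4 + 144) = -69*k*p + 140 = 140 - 69*k*p)
m(o) = -3 - 20*o (m(o) = -3 + (-4*5)*o = -3 - 20*o)
(17834 + D(76, -103/(-70))) + m(-153) = (17834 + (140 - 69*76*(-103/(-70)))) + (-3 - 20*(-153)) = (17834 + (140 - 69*76*(-103*(-1/70)))) + (-3 + 3060) = (17834 + (140 - 69*76*103/70)) + 3057 = (17834 + (140 - 270066/35)) + 3057 = (17834 - 265166/35) + 3057 = 359024/35 + 3057 = 466019/35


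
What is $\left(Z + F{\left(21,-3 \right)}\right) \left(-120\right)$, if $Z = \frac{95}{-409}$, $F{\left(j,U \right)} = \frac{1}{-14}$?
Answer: $\frac{104340}{2863} \approx 36.444$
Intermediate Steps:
$F{\left(j,U \right)} = - \frac{1}{14}$
$Z = - \frac{95}{409}$ ($Z = 95 \left(- \frac{1}{409}\right) = - \frac{95}{409} \approx -0.23227$)
$\left(Z + F{\left(21,-3 \right)}\right) \left(-120\right) = \left(- \frac{95}{409} - \frac{1}{14}\right) \left(-120\right) = \left(- \frac{1739}{5726}\right) \left(-120\right) = \frac{104340}{2863}$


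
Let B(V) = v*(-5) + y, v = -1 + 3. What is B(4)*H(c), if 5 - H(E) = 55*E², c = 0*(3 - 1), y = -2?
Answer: -60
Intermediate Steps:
v = 2
c = 0 (c = 0*2 = 0)
H(E) = 5 - 55*E²
B(V) = -12 (B(V) = 2*(-5) - 2 = -10 - 2 = -12)
B(4)*H(c) = -12*(5 - 55*0²) = -12*(5 - 55*0) = -12*(5 + 0) = -12*5 = -60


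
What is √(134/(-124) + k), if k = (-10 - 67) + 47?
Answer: I*√119474/62 ≈ 5.575*I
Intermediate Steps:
k = -30 (k = -77 + 47 = -30)
√(134/(-124) + k) = √(134/(-124) - 30) = √(134*(-1/124) - 30) = √(-67/62 - 30) = √(-1927/62) = I*√119474/62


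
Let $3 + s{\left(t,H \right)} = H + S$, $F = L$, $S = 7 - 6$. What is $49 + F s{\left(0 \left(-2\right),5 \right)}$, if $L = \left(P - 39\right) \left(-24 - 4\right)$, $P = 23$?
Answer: $1393$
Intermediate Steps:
$S = 1$
$L = 448$ ($L = \left(23 - 39\right) \left(-24 - 4\right) = \left(-16\right) \left(-28\right) = 448$)
$F = 448$
$s{\left(t,H \right)} = -2 + H$ ($s{\left(t,H \right)} = -3 + \left(H + 1\right) = -3 + \left(1 + H\right) = -2 + H$)
$49 + F s{\left(0 \left(-2\right),5 \right)} = 49 + 448 \left(-2 + 5\right) = 49 + 448 \cdot 3 = 49 + 1344 = 1393$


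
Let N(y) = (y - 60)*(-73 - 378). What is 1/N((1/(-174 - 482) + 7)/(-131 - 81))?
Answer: 3392/91838021 ≈ 3.6935e-5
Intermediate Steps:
N(y) = 27060 - 451*y (N(y) = (-60 + y)*(-451) = 27060 - 451*y)
1/N((1/(-174 - 482) + 7)/(-131 - 81)) = 1/(27060 - 451*(1/(-174 - 482) + 7)/(-131 - 81)) = 1/(27060 - 451*(1/(-656) + 7)/(-212)) = 1/(27060 - 451*(-1/656 + 7)*(-1)/212) = 1/(27060 - 50501*(-1)/(16*212)) = 1/(27060 - 451*(-4591/139072)) = 1/(27060 + 50501/3392) = 1/(91838021/3392) = 3392/91838021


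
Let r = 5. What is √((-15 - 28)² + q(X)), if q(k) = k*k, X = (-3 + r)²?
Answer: √1865 ≈ 43.186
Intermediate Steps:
X = 4 (X = (-3 + 5)² = 2² = 4)
q(k) = k²
√((-15 - 28)² + q(X)) = √((-15 - 28)² + 4²) = √((-43)² + 16) = √(1849 + 16) = √1865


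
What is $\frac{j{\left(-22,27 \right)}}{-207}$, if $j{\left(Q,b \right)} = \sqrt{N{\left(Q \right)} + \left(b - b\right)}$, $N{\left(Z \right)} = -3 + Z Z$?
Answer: $- \frac{\sqrt{481}}{207} \approx -0.10595$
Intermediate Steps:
$N{\left(Z \right)} = -3 + Z^{2}$
$j{\left(Q,b \right)} = \sqrt{-3 + Q^{2}}$ ($j{\left(Q,b \right)} = \sqrt{\left(-3 + Q^{2}\right) + \left(b - b\right)} = \sqrt{\left(-3 + Q^{2}\right) + 0} = \sqrt{-3 + Q^{2}}$)
$\frac{j{\left(-22,27 \right)}}{-207} = \frac{\sqrt{-3 + \left(-22\right)^{2}}}{-207} = \sqrt{-3 + 484} \left(- \frac{1}{207}\right) = \sqrt{481} \left(- \frac{1}{207}\right) = - \frac{\sqrt{481}}{207}$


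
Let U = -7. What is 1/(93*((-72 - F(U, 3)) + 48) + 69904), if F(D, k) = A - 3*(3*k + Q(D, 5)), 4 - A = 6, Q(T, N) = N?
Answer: 1/71764 ≈ 1.3935e-5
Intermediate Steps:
A = -2 (A = 4 - 1*6 = 4 - 6 = -2)
F(D, k) = -17 - 9*k (F(D, k) = -2 - 3*(3*k + 5) = -2 - 3*(5 + 3*k) = -2 + (-15 - 9*k) = -17 - 9*k)
1/(93*((-72 - F(U, 3)) + 48) + 69904) = 1/(93*((-72 - (-17 - 9*3)) + 48) + 69904) = 1/(93*((-72 - (-17 - 27)) + 48) + 69904) = 1/(93*((-72 - 1*(-44)) + 48) + 69904) = 1/(93*((-72 + 44) + 48) + 69904) = 1/(93*(-28 + 48) + 69904) = 1/(93*20 + 69904) = 1/(1860 + 69904) = 1/71764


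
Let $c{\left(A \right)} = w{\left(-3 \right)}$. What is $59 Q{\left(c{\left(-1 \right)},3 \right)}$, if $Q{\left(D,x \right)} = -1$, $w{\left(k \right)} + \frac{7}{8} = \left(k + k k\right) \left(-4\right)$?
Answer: $-59$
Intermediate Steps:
$w{\left(k \right)} = - \frac{7}{8} - 4 k - 4 k^{2}$ ($w{\left(k \right)} = - \frac{7}{8} + \left(k + k k\right) \left(-4\right) = - \frac{7}{8} + \left(k + k^{2}\right) \left(-4\right) = - \frac{7}{8} - \left(4 k + 4 k^{2}\right) = - \frac{7}{8} - 4 k - 4 k^{2}$)
$c{\left(A \right)} = - \frac{199}{8}$ ($c{\left(A \right)} = - \frac{7}{8} - -12 - 4 \left(-3\right)^{2} = - \frac{7}{8} + 12 - 36 = - \frac{199}{8}$)
$59 Q{\left(c{\left(-1 \right)},3 \right)} = 59 \left(-1\right) = -59$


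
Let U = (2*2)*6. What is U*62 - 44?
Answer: 1444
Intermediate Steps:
U = 24 (U = 4*6 = 24)
U*62 - 44 = 24*62 - 44 = 1488 - 44 = 1444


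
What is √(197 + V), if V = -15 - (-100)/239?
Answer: √10419922/239 ≈ 13.506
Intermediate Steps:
V = -3485/239 (V = -15 - (-100)/239 = -15 - 1*(-100/239) = -15 + 100/239 = -3485/239 ≈ -14.582)
√(197 + V) = √(197 - 3485/239) = √(43598/239) = √10419922/239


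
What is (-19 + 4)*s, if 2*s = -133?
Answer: 1995/2 ≈ 997.50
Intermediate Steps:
s = -133/2 (s = (½)*(-133) = -133/2 ≈ -66.500)
(-19 + 4)*s = (-19 + 4)*(-133/2) = -15*(-133/2) = 1995/2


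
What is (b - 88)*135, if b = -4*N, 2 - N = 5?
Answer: -10260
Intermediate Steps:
N = -3 (N = 2 - 1*5 = 2 - 5 = -3)
b = 12 (b = -4*(-3) = -1*(-12) = 12)
(b - 88)*135 = (12 - 88)*135 = -76*135 = -10260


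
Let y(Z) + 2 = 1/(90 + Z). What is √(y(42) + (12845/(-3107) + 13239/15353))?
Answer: I*√308754503291885079/242178222 ≈ 2.2944*I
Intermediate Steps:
y(Z) = -2 + 1/(90 + Z)
√(y(42) + (12845/(-3107) + 13239/15353)) = √((-179 - 2*42)/(90 + 42) + (12845/(-3107) + 13239/15353)) = √((-179 - 84)/132 + (12845*(-1/3107) + 13239*(1/15353))) = √((1/132)*(-263) + (-12845/3107 + 13239/15353)) = √(-263/132 - 12005824/3669367) = √(-2549812289/484356444) = I*√308754503291885079/242178222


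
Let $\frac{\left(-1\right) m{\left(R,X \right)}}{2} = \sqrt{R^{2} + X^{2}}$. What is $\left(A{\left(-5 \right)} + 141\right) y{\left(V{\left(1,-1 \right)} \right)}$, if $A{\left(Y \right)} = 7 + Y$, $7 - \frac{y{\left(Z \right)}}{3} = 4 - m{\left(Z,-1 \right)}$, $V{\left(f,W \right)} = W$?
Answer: $1287 - 858 \sqrt{2} \approx 73.605$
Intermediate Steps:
$m{\left(R,X \right)} = - 2 \sqrt{R^{2} + X^{2}}$
$y{\left(Z \right)} = 9 - 6 \sqrt{1 + Z^{2}}$ ($y{\left(Z \right)} = 21 - 3 \left(4 - - 2 \sqrt{Z^{2} + \left(-1\right)^{2}}\right) = 21 - 3 \left(4 - - 2 \sqrt{Z^{2} + 1}\right) = 21 - 3 \left(4 - - 2 \sqrt{1 + Z^{2}}\right) = 21 - 3 \left(4 + 2 \sqrt{1 + Z^{2}}\right) = 21 - \left(12 + 6 \sqrt{1 + Z^{2}}\right) = 9 - 6 \sqrt{1 + Z^{2}}$)
$\left(A{\left(-5 \right)} + 141\right) y{\left(V{\left(1,-1 \right)} \right)} = \left(\left(7 - 5\right) + 141\right) \left(9 - 6 \sqrt{1 + \left(-1\right)^{2}}\right) = \left(2 + 141\right) \left(9 - 6 \sqrt{1 + 1}\right) = 143 \left(9 - 6 \sqrt{2}\right) = 1287 - 858 \sqrt{2}$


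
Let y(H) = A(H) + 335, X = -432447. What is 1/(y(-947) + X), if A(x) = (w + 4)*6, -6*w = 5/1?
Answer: -1/432093 ≈ -2.3143e-6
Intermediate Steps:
w = -⅚ (w = -5/(6*1) = -5/6 = -⅙*5 = -⅚ ≈ -0.83333)
A(x) = 19 (A(x) = (-⅚ + 4)*6 = (19/6)*6 = 19)
y(H) = 354 (y(H) = 19 + 335 = 354)
1/(y(-947) + X) = 1/(354 - 432447) = 1/(-432093) = -1/432093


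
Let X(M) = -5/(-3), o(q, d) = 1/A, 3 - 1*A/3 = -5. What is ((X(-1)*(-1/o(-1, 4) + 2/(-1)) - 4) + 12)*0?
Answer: 0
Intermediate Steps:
A = 24 (A = 9 - 3*(-5) = 9 + 15 = 24)
o(q, d) = 1/24
X(M) = 5/3 (X(M) = -5*(-1/3) = 5/3)
((X(-1)*(-1/o(-1, 4) + 2/(-1)) - 4) + 12)*0 = ((5*(-1/1/24 + 2/(-1))/3 - 4) + 12)*0 = ((5*(-1*24 + 2*(-1))/3 - 4) + 12)*0 = ((5*(-24 - 2)/3 - 4) + 12)*0 = (((5/3)*(-26) - 4) + 12)*0 = ((-130/3 - 4) + 12)*0 = (-142/3 + 12)*0 = -106/3*0 = 0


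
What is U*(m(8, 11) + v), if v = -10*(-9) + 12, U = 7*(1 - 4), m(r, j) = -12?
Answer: -1890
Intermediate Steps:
U = -21 (U = 7*(-3) = -21)
v = 102 (v = 90 + 12 = 102)
U*(m(8, 11) + v) = -21*(-12 + 102) = -21*90 = -1890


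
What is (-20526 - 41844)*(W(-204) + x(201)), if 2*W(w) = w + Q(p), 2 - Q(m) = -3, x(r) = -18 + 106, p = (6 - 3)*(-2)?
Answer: 717255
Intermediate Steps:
p = -6 (p = 3*(-2) = -6)
x(r) = 88
Q(m) = 5 (Q(m) = 2 - 1*(-3) = 2 + 3 = 5)
W(w) = 5/2 + w/2 (W(w) = (w + 5)/2 = (5 + w)/2 = 5/2 + w/2)
(-20526 - 41844)*(W(-204) + x(201)) = (-20526 - 41844)*((5/2 + (½)*(-204)) + 88) = -62370*((5/2 - 102) + 88) = -62370*(-199/2 + 88) = -62370*(-23/2) = 717255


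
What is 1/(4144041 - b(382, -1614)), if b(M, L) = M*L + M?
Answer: 1/4760207 ≈ 2.1007e-7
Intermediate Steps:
b(M, L) = M + L*M (b(M, L) = L*M + M = M + L*M)
1/(4144041 - b(382, -1614)) = 1/(4144041 - 382*(1 - 1614)) = 1/(4144041 - 382*(-1613)) = 1/(4144041 - 1*(-616166)) = 1/(4144041 + 616166) = 1/4760207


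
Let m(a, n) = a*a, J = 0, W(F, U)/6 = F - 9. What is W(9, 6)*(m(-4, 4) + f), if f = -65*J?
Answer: 0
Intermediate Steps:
W(F, U) = -54 + 6*F (W(F, U) = 6*(F - 9) = 6*(-9 + F) = -54 + 6*F)
f = 0 (f = -65*0 = 0)
m(a, n) = a**2
W(9, 6)*(m(-4, 4) + f) = (-54 + 6*9)*((-4)**2 + 0) = (-54 + 54)*(16 + 0) = 0*16 = 0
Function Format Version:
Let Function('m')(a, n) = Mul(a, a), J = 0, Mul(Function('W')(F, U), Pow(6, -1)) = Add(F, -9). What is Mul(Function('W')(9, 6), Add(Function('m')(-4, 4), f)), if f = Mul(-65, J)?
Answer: 0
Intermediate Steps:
Function('W')(F, U) = Add(-54, Mul(6, F)) (Function('W')(F, U) = Mul(6, Add(F, -9)) = Mul(6, Add(-9, F)) = Add(-54, Mul(6, F)))
f = 0 (f = Mul(-65, 0) = 0)
Function('m')(a, n) = Pow(a, 2)
Mul(Function('W')(9, 6), Add(Function('m')(-4, 4), f)) = Mul(Add(-54, Mul(6, 9)), Add(Pow(-4, 2), 0)) = Mul(Add(-54, 54), Add(16, 0)) = Mul(0, 16) = 0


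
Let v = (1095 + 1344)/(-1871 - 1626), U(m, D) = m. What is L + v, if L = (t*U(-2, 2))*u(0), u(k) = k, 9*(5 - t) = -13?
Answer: -2439/3497 ≈ -0.69745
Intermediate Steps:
t = 58/9 (t = 5 - 1/9*(-13) = 5 + 13/9 = 58/9 ≈ 6.4444)
L = 0 (L = ((58/9)*(-2))*0 = -116/9*0 = 0)
v = -2439/3497 (v = 2439/(-3497) = 2439*(-1/3497) = -2439/3497 ≈ -0.69745)
L + v = 0 - 2439/3497 = -2439/3497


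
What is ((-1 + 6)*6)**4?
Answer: 810000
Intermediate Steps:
((-1 + 6)*6)**4 = (5*6)**4 = 30**4 = 810000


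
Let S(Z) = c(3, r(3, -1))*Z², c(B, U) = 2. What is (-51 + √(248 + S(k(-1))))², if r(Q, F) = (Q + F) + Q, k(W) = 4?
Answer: 2881 - 204*√70 ≈ 1174.2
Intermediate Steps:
r(Q, F) = F + 2*Q (r(Q, F) = (F + Q) + Q = F + 2*Q)
S(Z) = 2*Z²
(-51 + √(248 + S(k(-1))))² = (-51 + √(248 + 2*4²))² = (-51 + √(248 + 2*16))² = (-51 + √(248 + 32))² = (-51 + √280)² = (-51 + 2*√70)²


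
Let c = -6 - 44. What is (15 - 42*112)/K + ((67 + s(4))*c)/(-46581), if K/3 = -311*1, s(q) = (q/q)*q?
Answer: 73910153/14486691 ≈ 5.1019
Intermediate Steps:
c = -50
s(q) = q (s(q) = 1*q = q)
K = -933 (K = 3*(-311*1) = 3*(-311) = -933)
(15 - 42*112)/K + ((67 + s(4))*c)/(-46581) = (15 - 42*112)/(-933) + ((67 + 4)*(-50))/(-46581) = (15 - 4704)*(-1/933) + (71*(-50))*(-1/46581) = -4689*(-1/933) - 3550*(-1/46581) = 1563/311 + 3550/46581 = 73910153/14486691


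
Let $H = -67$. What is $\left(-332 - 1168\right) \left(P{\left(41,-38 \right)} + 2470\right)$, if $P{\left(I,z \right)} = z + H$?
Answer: $-3547500$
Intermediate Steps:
$P{\left(I,z \right)} = -67 + z$ ($P{\left(I,z \right)} = z - 67 = -67 + z$)
$\left(-332 - 1168\right) \left(P{\left(41,-38 \right)} + 2470\right) = \left(-332 - 1168\right) \left(\left(-67 - 38\right) + 2470\right) = - 1500 \left(-105 + 2470\right) = \left(-1500\right) 2365 = -3547500$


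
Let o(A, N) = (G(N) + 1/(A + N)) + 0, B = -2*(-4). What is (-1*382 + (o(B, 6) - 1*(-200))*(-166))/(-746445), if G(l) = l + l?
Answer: 249101/5225115 ≈ 0.047674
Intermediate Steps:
G(l) = 2*l
B = 8
o(A, N) = 1/(A + N) + 2*N (o(A, N) = (2*N + 1/(A + N)) + 0 = (1/(A + N) + 2*N) + 0 = 1/(A + N) + 2*N)
(-1*382 + (o(B, 6) - 1*(-200))*(-166))/(-746445) = (-1*382 + ((1 + 2*6**2 + 2*8*6)/(8 + 6) - 1*(-200))*(-166))/(-746445) = (-382 + ((1 + 2*36 + 96)/14 + 200)*(-166))*(-1/746445) = (-382 + ((1 + 72 + 96)/14 + 200)*(-166))*(-1/746445) = (-382 + ((1/14)*169 + 200)*(-166))*(-1/746445) = (-382 + (169/14 + 200)*(-166))*(-1/746445) = (-382 + (2969/14)*(-166))*(-1/746445) = (-382 - 246427/7)*(-1/746445) = -249101/7*(-1/746445) = 249101/5225115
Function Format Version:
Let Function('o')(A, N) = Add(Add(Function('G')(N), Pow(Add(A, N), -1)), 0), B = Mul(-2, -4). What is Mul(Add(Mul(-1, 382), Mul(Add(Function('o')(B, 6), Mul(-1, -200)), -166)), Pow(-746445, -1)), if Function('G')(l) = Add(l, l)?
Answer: Rational(249101, 5225115) ≈ 0.047674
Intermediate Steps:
Function('G')(l) = Mul(2, l)
B = 8
Function('o')(A, N) = Add(Pow(Add(A, N), -1), Mul(2, N)) (Function('o')(A, N) = Add(Add(Mul(2, N), Pow(Add(A, N), -1)), 0) = Add(Add(Pow(Add(A, N), -1), Mul(2, N)), 0) = Add(Pow(Add(A, N), -1), Mul(2, N)))
Mul(Add(Mul(-1, 382), Mul(Add(Function('o')(B, 6), Mul(-1, -200)), -166)), Pow(-746445, -1)) = Mul(Add(Mul(-1, 382), Mul(Add(Mul(Pow(Add(8, 6), -1), Add(1, Mul(2, Pow(6, 2)), Mul(2, 8, 6))), Mul(-1, -200)), -166)), Pow(-746445, -1)) = Mul(Add(-382, Mul(Add(Mul(Pow(14, -1), Add(1, Mul(2, 36), 96)), 200), -166)), Rational(-1, 746445)) = Mul(Add(-382, Mul(Add(Mul(Rational(1, 14), Add(1, 72, 96)), 200), -166)), Rational(-1, 746445)) = Mul(Add(-382, Mul(Add(Mul(Rational(1, 14), 169), 200), -166)), Rational(-1, 746445)) = Mul(Add(-382, Mul(Add(Rational(169, 14), 200), -166)), Rational(-1, 746445)) = Mul(Add(-382, Mul(Rational(2969, 14), -166)), Rational(-1, 746445)) = Mul(Add(-382, Rational(-246427, 7)), Rational(-1, 746445)) = Mul(Rational(-249101, 7), Rational(-1, 746445)) = Rational(249101, 5225115)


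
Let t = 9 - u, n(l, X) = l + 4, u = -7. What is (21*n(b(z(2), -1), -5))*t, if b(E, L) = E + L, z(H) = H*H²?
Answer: 3696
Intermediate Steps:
z(H) = H³
n(l, X) = 4 + l
t = 16 (t = 9 - 1*(-7) = 9 + 7 = 16)
(21*n(b(z(2), -1), -5))*t = (21*(4 + (2³ - 1)))*16 = (21*(4 + (8 - 1)))*16 = (21*(4 + 7))*16 = (21*11)*16 = 231*16 = 3696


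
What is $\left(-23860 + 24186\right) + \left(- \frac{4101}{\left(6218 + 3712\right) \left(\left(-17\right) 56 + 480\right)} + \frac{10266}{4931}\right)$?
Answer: $\frac{2527484291717}{7703799920} \approx 328.08$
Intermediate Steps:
$\left(-23860 + 24186\right) + \left(- \frac{4101}{\left(6218 + 3712\right) \left(\left(-17\right) 56 + 480\right)} + \frac{10266}{4931}\right) = 326 + \left(- \frac{4101}{9930 \left(-952 + 480\right)} + 10266 \cdot \frac{1}{4931}\right) = 326 + \left(- \frac{4101}{9930 \left(-472\right)} + \frac{10266}{4931}\right) = 326 + \left(- \frac{4101}{-4686960} + \frac{10266}{4931}\right) = 326 + \left(\left(-4101\right) \left(- \frac{1}{4686960}\right) + \frac{10266}{4931}\right) = 326 + \left(\frac{1367}{1562320} + \frac{10266}{4931}\right) = 326 + \frac{16045517797}{7703799920} = \frac{2527484291717}{7703799920}$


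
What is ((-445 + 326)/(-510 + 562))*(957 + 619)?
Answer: -46886/13 ≈ -3606.6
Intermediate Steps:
((-445 + 326)/(-510 + 562))*(957 + 619) = -119/52*1576 = -46886/13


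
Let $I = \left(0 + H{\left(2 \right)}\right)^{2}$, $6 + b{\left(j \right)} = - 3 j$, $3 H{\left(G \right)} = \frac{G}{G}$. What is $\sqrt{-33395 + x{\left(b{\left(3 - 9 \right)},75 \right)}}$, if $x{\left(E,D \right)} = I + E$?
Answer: $\frac{i \sqrt{300446}}{3} \approx 182.71 i$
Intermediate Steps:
$H{\left(G \right)} = \frac{1}{3}$ ($H{\left(G \right)} = \frac{G \frac{1}{G}}{3} = \frac{1}{3} \cdot 1 = \frac{1}{3}$)
$b{\left(j \right)} = -6 - 3 j$
$I = \frac{1}{9}$ ($I = \left(0 + \frac{1}{3}\right)^{2} = \left(\frac{1}{3}\right)^{2} = \frac{1}{9} \approx 0.11111$)
$x{\left(E,D \right)} = \frac{1}{9} + E$
$\sqrt{-33395 + x{\left(b{\left(3 - 9 \right)},75 \right)}} = \sqrt{-33395 - \left(\frac{53}{9} + 3 \left(3 - 9\right)\right)} = \sqrt{-33395 + \left(\frac{1}{9} - -12\right)} = \sqrt{-33395 + \left(\frac{1}{9} + \left(-6 + 18\right)\right)} = \sqrt{-33395 + \left(\frac{1}{9} + 12\right)} = \sqrt{-33395 + \frac{109}{9}} = \sqrt{- \frac{300446}{9}} = \frac{i \sqrt{300446}}{3}$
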